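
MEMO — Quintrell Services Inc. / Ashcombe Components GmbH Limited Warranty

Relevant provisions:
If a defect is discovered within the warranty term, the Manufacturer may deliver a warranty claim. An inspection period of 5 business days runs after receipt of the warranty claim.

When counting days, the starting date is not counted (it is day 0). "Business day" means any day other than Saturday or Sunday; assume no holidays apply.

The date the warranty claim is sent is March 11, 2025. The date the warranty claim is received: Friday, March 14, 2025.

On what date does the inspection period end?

March 21, 2025

The last day of the inspection period: 5 business days after Friday, March 14, 2025, skipping weekends — Mar 17, Mar 18, Mar 19, Mar 20, Mar 21 — lands on Friday, March 21, 2025.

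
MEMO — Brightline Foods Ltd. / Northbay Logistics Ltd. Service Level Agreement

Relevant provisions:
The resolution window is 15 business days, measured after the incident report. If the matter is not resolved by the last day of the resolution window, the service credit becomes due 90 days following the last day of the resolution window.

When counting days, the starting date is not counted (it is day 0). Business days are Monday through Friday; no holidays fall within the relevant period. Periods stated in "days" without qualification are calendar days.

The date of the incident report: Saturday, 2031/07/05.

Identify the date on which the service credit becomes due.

The last day of the resolution window: 15 business days after Saturday, 2031/07/05, skipping weekends — Jul 7, Jul 8, Jul 9, Jul 10, …, Jul 23, Jul 24, Jul 25 — lands on Friday, 2031/07/25.
The date on which the service credit becomes due: 90 calendar days after 2031/07/25 is 2031/10/23.

2031/10/23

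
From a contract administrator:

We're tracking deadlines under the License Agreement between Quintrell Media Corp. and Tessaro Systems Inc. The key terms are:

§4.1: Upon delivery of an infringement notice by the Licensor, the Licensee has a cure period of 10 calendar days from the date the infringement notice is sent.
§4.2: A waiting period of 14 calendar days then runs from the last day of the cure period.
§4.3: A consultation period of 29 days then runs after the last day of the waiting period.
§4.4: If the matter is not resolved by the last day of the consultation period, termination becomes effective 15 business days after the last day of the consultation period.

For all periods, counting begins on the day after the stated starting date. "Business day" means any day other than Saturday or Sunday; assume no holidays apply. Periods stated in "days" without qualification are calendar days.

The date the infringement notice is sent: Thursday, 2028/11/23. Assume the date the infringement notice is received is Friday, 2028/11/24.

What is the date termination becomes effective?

2029/02/05

The last day of the cure period: 2028/11/23 + 10 days = 2028/12/03.
The last day of the waiting period: 14 calendar days after 2028/12/03 is 2028/12/17.
The last day of the consultation period: 2028/12/17 + 29 days = 2029/01/15.
From Monday, 2029/01/15, 15 business days (Jan 16, Jan 17, Jan 18, Jan 19, …, Feb 1, Feb 2, Feb 5, skipping weekends) brings us to Monday, 2029/02/05, which is the date termination becomes effective.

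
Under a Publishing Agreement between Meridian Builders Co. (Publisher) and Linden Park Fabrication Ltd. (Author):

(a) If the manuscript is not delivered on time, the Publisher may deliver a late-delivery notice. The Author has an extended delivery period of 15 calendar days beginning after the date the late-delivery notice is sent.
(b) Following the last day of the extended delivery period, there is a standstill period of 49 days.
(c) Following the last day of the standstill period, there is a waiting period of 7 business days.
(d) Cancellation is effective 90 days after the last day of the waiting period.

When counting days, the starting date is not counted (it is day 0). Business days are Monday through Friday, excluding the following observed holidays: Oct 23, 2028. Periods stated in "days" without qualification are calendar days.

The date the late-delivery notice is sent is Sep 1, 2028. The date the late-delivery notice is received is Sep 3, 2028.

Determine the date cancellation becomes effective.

Feb 12, 2029

Adding 15 calendar days to Sep 1, 2028 gives Sep 16, 2028, which is the last day of the extended delivery period.
The last day of the standstill period: 49 calendar days after Sep 16, 2028 is Nov 4, 2028.
The last day of the waiting period: 7 business days after Saturday, Nov 4, 2028, skipping weekends — Nov 6, Nov 7, Nov 8, Nov 9, Nov 10, Nov 13, Nov 14 — lands on Tuesday, Nov 14, 2028.
The date cancellation becomes effective: Nov 14, 2028 + 90 days = Feb 12, 2029.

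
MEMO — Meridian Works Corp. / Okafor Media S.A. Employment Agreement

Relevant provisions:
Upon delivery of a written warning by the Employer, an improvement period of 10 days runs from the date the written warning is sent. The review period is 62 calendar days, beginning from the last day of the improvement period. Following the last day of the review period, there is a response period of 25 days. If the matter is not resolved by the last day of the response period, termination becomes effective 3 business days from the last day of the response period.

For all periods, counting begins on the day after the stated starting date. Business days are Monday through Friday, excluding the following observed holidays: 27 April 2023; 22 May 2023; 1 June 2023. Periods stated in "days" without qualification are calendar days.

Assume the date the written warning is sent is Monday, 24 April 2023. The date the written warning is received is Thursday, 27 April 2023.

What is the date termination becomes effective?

2 August 2023

Adding 10 calendar days to 24 April 2023 gives 4 May 2023, which is the last day of the improvement period.
The last day of the review period: 62 calendar days after 4 May 2023 is 5 July 2023.
The last day of the response period: 5 July 2023 + 25 days = 30 July 2023.
The date termination becomes effective: counting 3 business days from Sunday, 30 July 2023 (Jul 31, Aug 1, Aug 2, skipping weekends) reaches Wednesday, 2 August 2023.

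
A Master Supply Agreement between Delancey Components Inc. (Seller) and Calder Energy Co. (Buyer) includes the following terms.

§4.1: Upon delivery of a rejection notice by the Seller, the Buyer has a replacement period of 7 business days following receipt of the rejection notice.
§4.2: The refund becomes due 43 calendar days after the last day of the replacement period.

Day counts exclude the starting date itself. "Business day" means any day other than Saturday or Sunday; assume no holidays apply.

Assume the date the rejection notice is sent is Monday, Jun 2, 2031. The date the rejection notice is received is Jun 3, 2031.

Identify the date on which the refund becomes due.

Jul 25, 2031

From Tuesday, Jun 3, 2031, 7 business days (Jun 4, Jun 5, Jun 6, Jun 9, Jun 10, Jun 11, Jun 12, skipping weekends) brings us to Thursday, Jun 12, 2031, which is the last day of the replacement period.
The date on which the refund becomes due: Jun 12, 2031 + 43 days = Jul 25, 2031.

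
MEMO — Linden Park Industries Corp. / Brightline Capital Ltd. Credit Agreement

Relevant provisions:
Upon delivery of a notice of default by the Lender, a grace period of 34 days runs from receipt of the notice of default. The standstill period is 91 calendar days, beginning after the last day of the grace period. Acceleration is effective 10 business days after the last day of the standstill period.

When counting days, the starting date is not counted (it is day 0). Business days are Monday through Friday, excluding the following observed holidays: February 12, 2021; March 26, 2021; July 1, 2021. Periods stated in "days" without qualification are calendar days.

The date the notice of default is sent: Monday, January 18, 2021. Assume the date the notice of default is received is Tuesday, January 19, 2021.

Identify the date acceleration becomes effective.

The last day of the grace period: 34 calendar days after January 19, 2021 is February 22, 2021.
The last day of the standstill period: February 22, 2021 + 91 days = May 24, 2021.
The date acceleration becomes effective: counting 10 business days from Monday, May 24, 2021 (May 25, May 26, May 27, May 28, May 31, Jun 1, Jun 2, Jun 3, Jun 4, Jun 7, skipping weekends) reaches Monday, June 7, 2021.

June 7, 2021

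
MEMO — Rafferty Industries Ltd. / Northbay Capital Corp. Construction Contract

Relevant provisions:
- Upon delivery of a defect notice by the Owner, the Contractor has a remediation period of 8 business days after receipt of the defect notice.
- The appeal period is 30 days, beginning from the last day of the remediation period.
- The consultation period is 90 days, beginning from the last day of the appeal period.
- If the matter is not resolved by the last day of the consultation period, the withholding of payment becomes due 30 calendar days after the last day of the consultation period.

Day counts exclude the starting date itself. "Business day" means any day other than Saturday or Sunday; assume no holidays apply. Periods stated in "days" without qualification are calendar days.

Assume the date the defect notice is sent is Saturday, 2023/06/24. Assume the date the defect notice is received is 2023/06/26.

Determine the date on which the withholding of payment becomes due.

2023/12/03

The last day of the remediation period: counting 8 business days from Monday, 2023/06/26 (Jun 27, Jun 28, Jun 29, Jun 30, Jul 3, Jul 4, Jul 5, Jul 6, skipping weekends) reaches Thursday, 2023/07/06.
The last day of the appeal period: 30 calendar days after 2023/07/06 is 2023/08/05.
Adding 90 calendar days to 2023/08/05 gives 2023/11/03, which is the last day of the consultation period.
Adding 30 calendar days to 2023/11/03 gives 2023/12/03, which is the date on which the withholding of payment becomes due.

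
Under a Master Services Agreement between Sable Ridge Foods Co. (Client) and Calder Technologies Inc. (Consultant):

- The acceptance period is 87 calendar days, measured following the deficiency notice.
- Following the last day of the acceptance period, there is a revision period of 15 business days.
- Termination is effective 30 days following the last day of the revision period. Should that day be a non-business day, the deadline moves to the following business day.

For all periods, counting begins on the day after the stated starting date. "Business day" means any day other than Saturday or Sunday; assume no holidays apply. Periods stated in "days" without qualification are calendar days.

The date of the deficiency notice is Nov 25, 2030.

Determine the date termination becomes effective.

The last day of the acceptance period: Nov 25, 2030 + 87 days = Feb 20, 2031.
From Thursday, Feb 20, 2031, 15 business days (Feb 21, Feb 24, Feb 25, Feb 26, …, Mar 11, Mar 12, Mar 13, skipping weekends) brings us to Thursday, Mar 13, 2031, which is the last day of the revision period.
The date termination becomes effective: Mar 13, 2031 + 30 days = Apr 12, 2031. That falls on a Saturday, so it rolls to the next business day, Monday, Apr 14, 2031.

Apr 14, 2031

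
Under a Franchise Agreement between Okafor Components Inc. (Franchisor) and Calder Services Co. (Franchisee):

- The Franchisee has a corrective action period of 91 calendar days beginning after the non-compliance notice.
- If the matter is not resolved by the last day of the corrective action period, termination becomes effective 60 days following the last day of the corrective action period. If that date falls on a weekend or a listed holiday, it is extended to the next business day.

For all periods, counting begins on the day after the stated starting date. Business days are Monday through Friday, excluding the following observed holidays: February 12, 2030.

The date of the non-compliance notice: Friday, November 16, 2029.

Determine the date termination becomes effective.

Adding 91 calendar days to November 16, 2029 gives February 15, 2030, which is the last day of the corrective action period.
The date termination becomes effective: 60 calendar days after February 15, 2030 is April 16, 2030. April 16, 2030 is a Tuesday and is not a listed holiday, so no roll-forward applies.

April 16, 2030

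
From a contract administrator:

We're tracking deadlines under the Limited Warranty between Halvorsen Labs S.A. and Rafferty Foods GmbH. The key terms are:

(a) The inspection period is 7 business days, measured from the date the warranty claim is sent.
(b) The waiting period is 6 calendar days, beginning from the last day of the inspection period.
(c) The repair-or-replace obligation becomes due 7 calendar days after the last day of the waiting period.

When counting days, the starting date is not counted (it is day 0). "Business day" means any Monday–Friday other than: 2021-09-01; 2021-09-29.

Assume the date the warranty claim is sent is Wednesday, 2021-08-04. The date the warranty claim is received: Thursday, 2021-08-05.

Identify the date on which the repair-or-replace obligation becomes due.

From Wednesday, 2021-08-04, 7 business days (Aug 5, Aug 6, Aug 9, Aug 10, Aug 11, Aug 12, Aug 13, skipping weekends) brings us to Friday, 2021-08-13, which is the last day of the inspection period.
Adding 6 calendar days to 2021-08-13 gives 2021-08-19, which is the last day of the waiting period.
The date on which the repair-or-replace obligation becomes due: 2021-08-19 + 7 days = 2021-08-26.

2021-08-26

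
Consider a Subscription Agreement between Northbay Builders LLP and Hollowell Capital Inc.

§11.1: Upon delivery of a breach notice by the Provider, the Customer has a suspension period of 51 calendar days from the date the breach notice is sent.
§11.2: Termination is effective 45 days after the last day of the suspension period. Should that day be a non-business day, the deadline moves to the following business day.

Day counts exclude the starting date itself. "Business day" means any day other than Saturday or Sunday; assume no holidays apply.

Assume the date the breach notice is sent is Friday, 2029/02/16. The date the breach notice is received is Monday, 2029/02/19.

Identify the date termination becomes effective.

The last day of the suspension period: 51 calendar days after 2029/02/16 is 2029/04/08.
The date termination becomes effective: 2029/04/08 + 45 days = 2029/05/23. 2029/05/23 is a Wednesday, so no roll-forward applies.

2029/05/23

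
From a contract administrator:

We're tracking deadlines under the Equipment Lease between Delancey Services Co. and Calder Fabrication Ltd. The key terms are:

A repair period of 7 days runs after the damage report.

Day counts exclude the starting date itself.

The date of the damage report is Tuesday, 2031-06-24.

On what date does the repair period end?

The last day of the repair period: 7 calendar days after 2031-06-24 is 2031-07-01.

2031-07-01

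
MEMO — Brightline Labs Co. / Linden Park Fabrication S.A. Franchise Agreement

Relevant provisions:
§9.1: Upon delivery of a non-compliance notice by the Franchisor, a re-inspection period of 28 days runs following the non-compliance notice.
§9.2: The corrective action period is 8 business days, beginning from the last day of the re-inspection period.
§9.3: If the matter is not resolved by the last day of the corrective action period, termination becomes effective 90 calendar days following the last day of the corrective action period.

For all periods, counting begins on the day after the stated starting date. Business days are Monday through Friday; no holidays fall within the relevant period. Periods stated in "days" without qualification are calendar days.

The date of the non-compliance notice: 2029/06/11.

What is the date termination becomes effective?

The last day of the re-inspection period: 28 calendar days after 2029/06/11 is 2029/07/09.
From Monday, 2029/07/09, 8 business days (Jul 10, Jul 11, Jul 12, Jul 13, Jul 16, Jul 17, Jul 18, Jul 19, skipping weekends) brings us to Thursday, 2029/07/19, which is the last day of the corrective action period.
Adding 90 calendar days to 2029/07/19 gives 2029/10/17, which is the date termination becomes effective.

2029/10/17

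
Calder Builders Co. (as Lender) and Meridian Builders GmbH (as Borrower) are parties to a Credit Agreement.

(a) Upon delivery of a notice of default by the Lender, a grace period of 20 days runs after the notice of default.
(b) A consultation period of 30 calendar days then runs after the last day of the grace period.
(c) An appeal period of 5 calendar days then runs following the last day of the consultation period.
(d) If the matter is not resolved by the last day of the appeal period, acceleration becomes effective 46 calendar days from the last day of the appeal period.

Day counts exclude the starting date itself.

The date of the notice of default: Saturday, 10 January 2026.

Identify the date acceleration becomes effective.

The last day of the grace period: 10 January 2026 + 20 days = 30 January 2026.
The last day of the consultation period: 30 calendar days after 30 January 2026 is 1 March 2026.
Adding 5 calendar days to 1 March 2026 gives 6 March 2026, which is the last day of the appeal period.
The date acceleration becomes effective: 6 March 2026 + 46 days = 21 April 2026.

21 April 2026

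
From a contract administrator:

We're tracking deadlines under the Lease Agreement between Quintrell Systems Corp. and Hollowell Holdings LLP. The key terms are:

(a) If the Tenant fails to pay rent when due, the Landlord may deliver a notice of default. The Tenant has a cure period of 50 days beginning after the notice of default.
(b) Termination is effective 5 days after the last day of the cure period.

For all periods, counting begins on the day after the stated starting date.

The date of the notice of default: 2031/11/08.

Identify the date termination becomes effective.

The last day of the cure period: 50 calendar days after 2031/11/08 is 2031/12/28.
The date termination becomes effective: 2031/12/28 + 5 days = 2032/01/02.

2032/01/02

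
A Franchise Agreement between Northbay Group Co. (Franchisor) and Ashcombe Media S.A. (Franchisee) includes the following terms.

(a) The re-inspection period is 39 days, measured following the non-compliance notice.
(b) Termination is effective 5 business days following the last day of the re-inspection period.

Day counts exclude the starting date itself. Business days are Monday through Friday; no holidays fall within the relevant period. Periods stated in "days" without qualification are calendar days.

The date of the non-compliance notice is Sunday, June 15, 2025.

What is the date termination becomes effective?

July 31, 2025

The last day of the re-inspection period: June 15, 2025 + 39 days = July 24, 2025.
The date termination becomes effective: 5 business days after Thursday, July 24, 2025, skipping weekends — Jul 25, Jul 28, Jul 29, Jul 30, Jul 31 — lands on Thursday, July 31, 2025.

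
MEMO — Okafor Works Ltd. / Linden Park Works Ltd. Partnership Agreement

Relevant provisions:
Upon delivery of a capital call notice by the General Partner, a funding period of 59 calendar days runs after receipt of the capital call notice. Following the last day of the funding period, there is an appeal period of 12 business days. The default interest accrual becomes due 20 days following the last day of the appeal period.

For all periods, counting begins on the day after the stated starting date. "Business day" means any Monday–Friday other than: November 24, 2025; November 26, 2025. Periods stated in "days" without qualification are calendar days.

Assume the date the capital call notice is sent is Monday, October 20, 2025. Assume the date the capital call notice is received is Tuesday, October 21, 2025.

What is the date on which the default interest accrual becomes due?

January 26, 2026

The last day of the funding period: October 21, 2025 + 59 days = December 19, 2025.
The last day of the appeal period: 12 business days after Friday, December 19, 2025, skipping weekends — Dec 22, Dec 23, Dec 24, Dec 25, …, Jan 2, Jan 5, Jan 6 — lands on Tuesday, January 6, 2026.
The date on which the default interest accrual becomes due: 20 calendar days after January 6, 2026 is January 26, 2026.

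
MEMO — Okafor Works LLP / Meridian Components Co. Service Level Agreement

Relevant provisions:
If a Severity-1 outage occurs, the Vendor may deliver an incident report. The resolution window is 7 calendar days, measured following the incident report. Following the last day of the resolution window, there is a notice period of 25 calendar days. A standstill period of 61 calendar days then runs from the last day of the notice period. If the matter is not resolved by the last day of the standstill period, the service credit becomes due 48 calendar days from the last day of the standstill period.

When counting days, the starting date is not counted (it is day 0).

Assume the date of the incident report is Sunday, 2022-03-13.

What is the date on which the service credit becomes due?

2022-08-01

Adding 7 calendar days to 2022-03-13 gives 2022-03-20, which is the last day of the resolution window.
The last day of the notice period: 25 calendar days after 2022-03-20 is 2022-04-14.
The last day of the standstill period: 61 calendar days after 2022-04-14 is 2022-06-14.
The date on which the service credit becomes due: 2022-06-14 + 48 days = 2022-08-01.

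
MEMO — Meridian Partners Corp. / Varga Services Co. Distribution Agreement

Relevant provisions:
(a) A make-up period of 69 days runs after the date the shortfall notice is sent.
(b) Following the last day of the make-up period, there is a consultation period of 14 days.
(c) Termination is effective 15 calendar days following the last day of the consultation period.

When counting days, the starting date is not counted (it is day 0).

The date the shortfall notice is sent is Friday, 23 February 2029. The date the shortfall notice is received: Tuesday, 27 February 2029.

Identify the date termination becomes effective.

1 June 2029

The last day of the make-up period: 69 calendar days after 23 February 2029 is 3 May 2029.
The last day of the consultation period: 3 May 2029 + 14 days = 17 May 2029.
The date termination becomes effective: 17 May 2029 + 15 days = 1 June 2029.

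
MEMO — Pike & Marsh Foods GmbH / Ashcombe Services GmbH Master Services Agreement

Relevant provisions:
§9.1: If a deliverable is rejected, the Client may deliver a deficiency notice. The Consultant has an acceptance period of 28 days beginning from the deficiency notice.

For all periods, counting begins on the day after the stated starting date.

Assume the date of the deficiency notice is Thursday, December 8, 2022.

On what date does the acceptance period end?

January 5, 2023

Adding 28 calendar days to December 8, 2022 gives January 5, 2023, which is the last day of the acceptance period.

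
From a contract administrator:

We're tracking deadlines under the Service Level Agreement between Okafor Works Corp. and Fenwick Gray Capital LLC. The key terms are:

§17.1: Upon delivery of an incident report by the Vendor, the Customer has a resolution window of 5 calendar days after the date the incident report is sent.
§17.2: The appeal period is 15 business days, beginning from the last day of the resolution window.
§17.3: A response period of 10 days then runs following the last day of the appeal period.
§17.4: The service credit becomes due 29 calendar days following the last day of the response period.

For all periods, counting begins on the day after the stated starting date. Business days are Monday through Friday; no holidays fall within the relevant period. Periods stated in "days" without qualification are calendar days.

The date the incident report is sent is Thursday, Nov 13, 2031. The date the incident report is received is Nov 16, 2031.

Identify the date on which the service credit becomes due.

Jan 17, 2032

Adding 5 calendar days to Nov 13, 2031 gives Nov 18, 2031, which is the last day of the resolution window.
The last day of the appeal period: counting 15 business days from Tuesday, Nov 18, 2031 (Nov 19, Nov 20, Nov 21, Nov 24, …, Dec 5, Dec 8, Dec 9, skipping weekends) reaches Tuesday, Dec 9, 2031.
The last day of the response period: 10 calendar days after Dec 9, 2031 is Dec 19, 2031.
Adding 29 calendar days to Dec 19, 2031 gives Jan 17, 2032, which is the date on which the service credit becomes due.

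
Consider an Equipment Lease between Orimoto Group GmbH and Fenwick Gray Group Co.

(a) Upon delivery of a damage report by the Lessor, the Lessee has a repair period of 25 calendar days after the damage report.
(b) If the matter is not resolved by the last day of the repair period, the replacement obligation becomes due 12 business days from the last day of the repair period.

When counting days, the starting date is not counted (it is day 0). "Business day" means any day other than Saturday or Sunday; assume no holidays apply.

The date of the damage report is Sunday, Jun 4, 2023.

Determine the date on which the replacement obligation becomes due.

Adding 25 calendar days to Jun 4, 2023 gives Jun 29, 2023, which is the last day of the repair period.
The date on which the replacement obligation becomes due: 12 business days after Thursday, Jun 29, 2023, skipping weekends — Jun 30, Jul 3, Jul 4, Jul 5, …, Jul 13, Jul 14, Jul 17 — lands on Monday, Jul 17, 2023.

Jul 17, 2023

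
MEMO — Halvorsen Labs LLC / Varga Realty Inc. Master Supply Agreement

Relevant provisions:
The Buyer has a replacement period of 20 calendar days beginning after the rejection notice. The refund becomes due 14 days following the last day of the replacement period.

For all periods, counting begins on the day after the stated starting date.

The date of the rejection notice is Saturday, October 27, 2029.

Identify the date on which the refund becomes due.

November 30, 2029

The last day of the replacement period: October 27, 2029 + 20 days = November 16, 2029.
Adding 14 calendar days to November 16, 2029 gives November 30, 2029, which is the date on which the refund becomes due.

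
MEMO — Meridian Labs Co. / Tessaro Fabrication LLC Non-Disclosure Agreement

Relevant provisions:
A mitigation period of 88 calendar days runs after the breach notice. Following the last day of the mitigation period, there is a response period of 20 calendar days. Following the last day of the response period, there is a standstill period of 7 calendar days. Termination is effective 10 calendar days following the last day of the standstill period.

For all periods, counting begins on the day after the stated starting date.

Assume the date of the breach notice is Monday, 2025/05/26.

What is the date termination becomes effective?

2025/09/28

Adding 88 calendar days to 2025/05/26 gives 2025/08/22, which is the last day of the mitigation period.
The last day of the response period: 20 calendar days after 2025/08/22 is 2025/09/11.
The last day of the standstill period: 2025/09/11 + 7 days = 2025/09/18.
Adding 10 calendar days to 2025/09/18 gives 2025/09/28, which is the date termination becomes effective.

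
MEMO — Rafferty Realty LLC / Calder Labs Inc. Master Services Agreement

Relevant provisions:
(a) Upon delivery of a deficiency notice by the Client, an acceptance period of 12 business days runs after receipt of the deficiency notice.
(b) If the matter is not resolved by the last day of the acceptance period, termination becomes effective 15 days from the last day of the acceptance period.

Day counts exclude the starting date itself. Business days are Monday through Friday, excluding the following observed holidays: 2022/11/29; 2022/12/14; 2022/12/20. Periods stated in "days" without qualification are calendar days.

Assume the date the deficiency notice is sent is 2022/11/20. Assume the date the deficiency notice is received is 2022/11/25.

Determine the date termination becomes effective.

The last day of the acceptance period: 12 business days after Friday, 2022/11/25, skipping weekends and the listed holidays on Nov 29, Dec 14 — Nov 28, Nov 30, Dec 1, Dec 2, …, Dec 12, Dec 13, Dec 15 — lands on Thursday, 2022/12/15.
The date termination becomes effective: 15 calendar days after 2022/12/15 is 2022/12/30.

2022/12/30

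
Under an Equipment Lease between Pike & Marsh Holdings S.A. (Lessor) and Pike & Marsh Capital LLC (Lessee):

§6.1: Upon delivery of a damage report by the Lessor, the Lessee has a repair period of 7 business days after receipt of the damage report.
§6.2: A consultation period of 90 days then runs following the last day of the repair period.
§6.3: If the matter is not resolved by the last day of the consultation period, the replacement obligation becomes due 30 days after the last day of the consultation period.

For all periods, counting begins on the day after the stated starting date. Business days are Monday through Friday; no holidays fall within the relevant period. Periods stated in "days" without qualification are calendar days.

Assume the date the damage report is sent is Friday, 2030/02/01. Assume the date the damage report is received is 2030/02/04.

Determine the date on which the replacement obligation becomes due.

The last day of the repair period: 7 business days after Monday, 2030/02/04, skipping weekends — Feb 5, Feb 6, Feb 7, Feb 8, Feb 11, Feb 12, Feb 13 — lands on Wednesday, 2030/02/13.
The last day of the consultation period: 2030/02/13 + 90 days = 2030/05/14.
Adding 30 calendar days to 2030/05/14 gives 2030/06/13, which is the date on which the replacement obligation becomes due.

2030/06/13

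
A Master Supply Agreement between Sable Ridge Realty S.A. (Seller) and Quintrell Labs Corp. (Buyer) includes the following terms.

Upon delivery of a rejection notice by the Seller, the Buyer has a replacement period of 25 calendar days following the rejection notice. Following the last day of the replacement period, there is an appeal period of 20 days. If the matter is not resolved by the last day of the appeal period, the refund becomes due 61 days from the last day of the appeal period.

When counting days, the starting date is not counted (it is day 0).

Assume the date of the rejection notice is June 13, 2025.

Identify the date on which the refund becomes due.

The last day of the replacement period: June 13, 2025 + 25 days = July 8, 2025.
The last day of the appeal period: July 8, 2025 + 20 days = July 28, 2025.
The date on which the refund becomes due: July 28, 2025 + 61 days = September 27, 2025.

September 27, 2025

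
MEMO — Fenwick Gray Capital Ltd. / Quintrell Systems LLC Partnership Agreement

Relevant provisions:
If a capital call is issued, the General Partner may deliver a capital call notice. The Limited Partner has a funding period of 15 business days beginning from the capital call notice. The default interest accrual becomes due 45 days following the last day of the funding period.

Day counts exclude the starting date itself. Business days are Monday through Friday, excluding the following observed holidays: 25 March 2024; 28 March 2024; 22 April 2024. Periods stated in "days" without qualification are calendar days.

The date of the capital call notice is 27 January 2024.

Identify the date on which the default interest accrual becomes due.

From Saturday, 27 January 2024, 15 business days (Jan 29, Jan 30, Jan 31, Feb 1, …, Feb 14, Feb 15, Feb 16, skipping weekends) brings us to Friday, 16 February 2024, which is the last day of the funding period.
Adding 45 calendar days to 16 February 2024 gives 1 April 2024, which is the date on which the default interest accrual becomes due.

1 April 2024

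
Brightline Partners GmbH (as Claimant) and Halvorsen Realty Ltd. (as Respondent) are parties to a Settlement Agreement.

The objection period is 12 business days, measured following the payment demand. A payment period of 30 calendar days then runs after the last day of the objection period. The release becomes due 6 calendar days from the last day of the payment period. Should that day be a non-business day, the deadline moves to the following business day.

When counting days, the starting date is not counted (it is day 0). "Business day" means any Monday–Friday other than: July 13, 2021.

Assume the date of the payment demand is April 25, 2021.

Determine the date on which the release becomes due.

From Sunday, April 25, 2021, 12 business days (Apr 26, Apr 27, Apr 28, Apr 29, …, May 7, May 10, May 11, skipping weekends) brings us to Tuesday, May 11, 2021, which is the last day of the objection period.
The last day of the payment period: 30 calendar days after May 11, 2021 is June 10, 2021.
The date on which the release becomes due: 6 calendar days after June 10, 2021 is June 16, 2021. June 16, 2021 is a Wednesday and is not a listed holiday, so no roll-forward applies.

June 16, 2021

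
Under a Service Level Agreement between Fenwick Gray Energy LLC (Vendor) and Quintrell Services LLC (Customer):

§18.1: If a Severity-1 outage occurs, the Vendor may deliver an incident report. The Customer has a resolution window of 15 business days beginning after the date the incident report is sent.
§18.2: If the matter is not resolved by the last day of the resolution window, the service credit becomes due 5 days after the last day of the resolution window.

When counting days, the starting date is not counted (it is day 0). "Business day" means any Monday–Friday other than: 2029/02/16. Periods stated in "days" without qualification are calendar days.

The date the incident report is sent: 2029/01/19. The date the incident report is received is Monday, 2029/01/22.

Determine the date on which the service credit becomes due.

The last day of the resolution window: 15 business days after Friday, 2029/01/19, skipping weekends — Jan 22, Jan 23, Jan 24, Jan 25, …, Feb 7, Feb 8, Feb 9 — lands on Friday, 2029/02/09.
The date on which the service credit becomes due: 2029/02/09 + 5 days = 2029/02/14.

2029/02/14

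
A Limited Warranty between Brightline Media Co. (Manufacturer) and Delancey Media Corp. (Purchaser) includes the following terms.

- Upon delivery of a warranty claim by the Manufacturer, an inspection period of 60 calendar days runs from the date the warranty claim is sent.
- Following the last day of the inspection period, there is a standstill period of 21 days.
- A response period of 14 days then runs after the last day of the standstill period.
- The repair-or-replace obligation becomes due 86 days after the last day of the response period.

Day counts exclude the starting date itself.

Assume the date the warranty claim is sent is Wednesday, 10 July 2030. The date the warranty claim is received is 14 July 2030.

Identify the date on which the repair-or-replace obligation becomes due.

7 January 2031

Adding 60 calendar days to 10 July 2030 gives 8 September 2030, which is the last day of the inspection period.
The last day of the standstill period: 8 September 2030 + 21 days = 29 September 2030.
The last day of the response period: 14 calendar days after 29 September 2030 is 13 October 2030.
The date on which the repair-or-replace obligation becomes due: 86 calendar days after 13 October 2030 is 7 January 2031.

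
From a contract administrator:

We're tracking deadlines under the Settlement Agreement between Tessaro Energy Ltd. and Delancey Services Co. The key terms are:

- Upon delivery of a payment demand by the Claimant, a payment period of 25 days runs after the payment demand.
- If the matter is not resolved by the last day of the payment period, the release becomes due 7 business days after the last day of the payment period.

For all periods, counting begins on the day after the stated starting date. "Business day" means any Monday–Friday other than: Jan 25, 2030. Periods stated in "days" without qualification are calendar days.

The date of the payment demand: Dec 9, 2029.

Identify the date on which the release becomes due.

Jan 14, 2030

Adding 25 calendar days to Dec 9, 2029 gives Jan 3, 2030, which is the last day of the payment period.
The date on which the release becomes due: 7 business days after Thursday, Jan 3, 2030, skipping weekends — Jan 4, Jan 7, Jan 8, Jan 9, Jan 10, Jan 11, Jan 14 — lands on Monday, Jan 14, 2030.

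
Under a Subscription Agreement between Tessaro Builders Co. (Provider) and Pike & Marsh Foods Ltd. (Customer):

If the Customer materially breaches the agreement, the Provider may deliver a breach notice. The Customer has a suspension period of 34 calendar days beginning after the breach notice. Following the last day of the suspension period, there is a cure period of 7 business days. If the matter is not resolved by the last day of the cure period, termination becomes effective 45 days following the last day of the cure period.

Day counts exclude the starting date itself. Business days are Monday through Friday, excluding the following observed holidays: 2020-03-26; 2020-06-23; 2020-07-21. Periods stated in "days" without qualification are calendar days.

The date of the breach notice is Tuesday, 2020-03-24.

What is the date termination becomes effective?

The last day of the suspension period: 34 calendar days after 2020-03-24 is 2020-04-27.
The last day of the cure period: counting 7 business days from Monday, 2020-04-27 (Apr 28, Apr 29, Apr 30, May 1, May 4, May 5, May 6, skipping weekends) reaches Wednesday, 2020-05-06.
Adding 45 calendar days to 2020-05-06 gives 2020-06-20, which is the date termination becomes effective.

2020-06-20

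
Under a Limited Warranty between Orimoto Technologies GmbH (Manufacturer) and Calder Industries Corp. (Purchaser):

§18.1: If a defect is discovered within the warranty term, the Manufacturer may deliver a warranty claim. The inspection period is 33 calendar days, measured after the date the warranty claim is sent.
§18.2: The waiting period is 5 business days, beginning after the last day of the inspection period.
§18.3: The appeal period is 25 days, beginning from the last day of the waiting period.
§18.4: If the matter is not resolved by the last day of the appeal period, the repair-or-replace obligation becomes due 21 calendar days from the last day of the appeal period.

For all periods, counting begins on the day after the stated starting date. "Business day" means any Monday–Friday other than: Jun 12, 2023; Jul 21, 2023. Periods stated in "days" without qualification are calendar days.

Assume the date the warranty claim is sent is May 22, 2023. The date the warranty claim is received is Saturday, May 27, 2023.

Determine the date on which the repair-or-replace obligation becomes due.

The last day of the inspection period: May 22, 2023 + 33 days = Jun 24, 2023.
From Saturday, Jun 24, 2023, 5 business days (Jun 26, Jun 27, Jun 28, Jun 29, Jun 30, skipping weekends) brings us to Friday, Jun 30, 2023, which is the last day of the waiting period.
The last day of the appeal period: Jun 30, 2023 + 25 days = Jul 25, 2023.
Adding 21 calendar days to Jul 25, 2023 gives Aug 15, 2023, which is the date on which the repair-or-replace obligation becomes due.

Aug 15, 2023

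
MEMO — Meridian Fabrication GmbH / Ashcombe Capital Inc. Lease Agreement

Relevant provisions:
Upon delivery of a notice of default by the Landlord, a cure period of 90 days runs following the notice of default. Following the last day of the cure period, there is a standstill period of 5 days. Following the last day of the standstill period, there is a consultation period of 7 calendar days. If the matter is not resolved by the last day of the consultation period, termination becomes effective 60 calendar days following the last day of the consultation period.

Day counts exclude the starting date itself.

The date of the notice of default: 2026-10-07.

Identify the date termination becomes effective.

2027-03-18

Adding 90 calendar days to 2026-10-07 gives 2027-01-05, which is the last day of the cure period.
The last day of the standstill period: 5 calendar days after 2027-01-05 is 2027-01-10.
The last day of the consultation period: 2027-01-10 + 7 days = 2027-01-17.
The date termination becomes effective: 60 calendar days after 2027-01-17 is 2027-03-18.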